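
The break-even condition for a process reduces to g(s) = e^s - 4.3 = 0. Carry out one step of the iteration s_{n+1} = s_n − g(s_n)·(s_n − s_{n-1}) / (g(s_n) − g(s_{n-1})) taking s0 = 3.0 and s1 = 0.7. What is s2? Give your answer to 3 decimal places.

g(3.0) = 15.78554, g(0.7) = -2.28625
s2 = 0.70000 − (-2.28625)·(0.70000 − 3.00000) / (-2.28625 − 15.78554) = 0.70000 − (5.25837)/(-18.07178) = 0.99097

0.991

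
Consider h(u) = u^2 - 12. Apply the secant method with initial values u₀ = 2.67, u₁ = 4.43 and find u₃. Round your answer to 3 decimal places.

h(2.67) = -4.87110, h(4.43) = 7.62490
u₂ = 4.43000 − 7.62490·(4.43000 − 2.67000) / (7.62490 − (-4.87110)) = 4.43000 − (13.41982)/(12.49600) = 3.35607
h(3.35607) = -0.73679
u₃ = 3.35607 − (-0.73679)·(3.35607 − 4.43000) / (-0.73679 − 7.62490) = 3.35607 − (0.79126)/(-8.36169) = 3.45070

3.451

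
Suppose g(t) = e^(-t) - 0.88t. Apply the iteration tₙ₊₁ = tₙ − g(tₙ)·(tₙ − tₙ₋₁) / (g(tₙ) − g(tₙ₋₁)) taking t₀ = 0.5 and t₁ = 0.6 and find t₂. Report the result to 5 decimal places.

0.61428

g(0.5) = 0.1665307, g(0.6) = 0.0208116
t₂ = 0.6000000 − 0.0208116·(0.6000000 − 0.5000000) / (0.0208116 − 0.1665307) = 0.6000000 − (0.0020812)/(-0.1457190) = 0.6142820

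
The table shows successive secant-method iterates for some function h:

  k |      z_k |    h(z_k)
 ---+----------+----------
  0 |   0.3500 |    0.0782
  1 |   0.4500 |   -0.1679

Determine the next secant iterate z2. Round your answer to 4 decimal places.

0.3818

z2 = 0.4500 − (-0.1679)·(0.4500 − 0.3500) / (-0.1679 − 0.0782)
   = 0.4500 − (-0.016790)/(-0.246100) = 0.381776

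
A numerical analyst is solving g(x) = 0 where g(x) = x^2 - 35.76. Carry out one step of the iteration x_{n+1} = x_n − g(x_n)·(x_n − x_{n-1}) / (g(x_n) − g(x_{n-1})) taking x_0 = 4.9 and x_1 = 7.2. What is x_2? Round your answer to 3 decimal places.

g(4.9) = -11.75000, g(7.2) = 16.08000
x_2 = 7.20000 − 16.08000·(7.20000 − 4.90000) / (16.08000 − (-11.75000)) = 7.20000 − (36.98400)/(27.83000) = 5.87107

5.871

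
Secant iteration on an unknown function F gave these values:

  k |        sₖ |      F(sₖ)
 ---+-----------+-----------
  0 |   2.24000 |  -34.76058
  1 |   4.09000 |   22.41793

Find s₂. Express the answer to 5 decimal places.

s₂ = 4.09000 − 22.41793·(4.09000 − 2.24000) / (22.41793 − (-34.76058))
   = 4.09000 − (41.4731705)/(57.1785100) = 3.3646721

3.36467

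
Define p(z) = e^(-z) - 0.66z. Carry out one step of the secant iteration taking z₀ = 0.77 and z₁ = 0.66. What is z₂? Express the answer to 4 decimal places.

0.7307

p(0.77) = -0.045187, p(0.66) = 0.081251
z₂ = 0.660000 − 0.081251·(0.660000 − 0.770000) / (0.081251 − (-0.045187)) = 0.660000 − (-0.008938)/(0.126438) = 0.730688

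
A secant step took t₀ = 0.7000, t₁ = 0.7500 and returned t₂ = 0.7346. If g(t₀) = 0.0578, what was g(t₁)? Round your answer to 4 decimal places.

-0.0257

The secant line through (0.7000, 0.0578) and (0.7500, g(t₁)) crosses zero at t₂ = 0.7346.
So (0.7000, 0.0578), (0.7500, g(t₁)), (0.7346, 0) are collinear:
g(t₁) = 0.0578 · (0.7500 − 0.7346) / (0.7000 − 0.7346) = 0.0578 · (0.015400)/(-0.034600) = -0.025726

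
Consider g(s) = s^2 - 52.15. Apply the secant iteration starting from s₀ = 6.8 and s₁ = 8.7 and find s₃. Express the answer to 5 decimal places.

7.21775

g(6.8) = -5.9100000, g(8.7) = 23.5400000
s₂ = 8.7000000 − 23.5400000·(8.7000000 − 6.8000000) / (23.5400000 − (-5.9100000)) = 8.7000000 − (44.7260000)/(29.4500000) = 7.1812903
g(7.1812903) = -0.5790693
s₃ = 7.1812903 − (-0.5790693)·(7.1812903 − 8.7000000) / (-0.5790693 − 23.5400000) = 7.1812903 − (0.8794382)/(-24.1190693) = 7.2177527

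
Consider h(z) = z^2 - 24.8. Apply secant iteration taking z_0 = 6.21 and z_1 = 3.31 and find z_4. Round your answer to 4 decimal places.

4.9790

h(6.21) = 13.764100, h(3.31) = -13.843900
z_2 = 3.310000 − (-13.843900)·(3.310000 − 6.210000) / (-13.843900 − 13.764100) = 3.310000 − (40.147310)/(-27.608000) = 4.764191
h(4.764191) = -2.102482
z_3 = 4.764191 − (-2.102482)·(4.764191 − 3.310000) / (-2.102482 − (-13.843900)) = 4.764191 − (-3.057411)/(11.741418) = 5.024587
h(5.024587) = 0.446471
z_4 = 5.024587 − 0.446471·(5.024587 − 4.764191) / (0.446471 − (-2.102482)) = 5.024587 − (0.116259)/(2.548953) = 4.978976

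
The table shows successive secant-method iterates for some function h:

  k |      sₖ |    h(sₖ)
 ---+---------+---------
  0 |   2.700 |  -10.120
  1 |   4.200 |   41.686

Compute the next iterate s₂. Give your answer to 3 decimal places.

2.993

s₂ = 4.200 − 41.686·(4.200 − 2.700) / (41.686 − (-10.120))
   = 4.200 − (62.52900)/(51.80600) = 2.99302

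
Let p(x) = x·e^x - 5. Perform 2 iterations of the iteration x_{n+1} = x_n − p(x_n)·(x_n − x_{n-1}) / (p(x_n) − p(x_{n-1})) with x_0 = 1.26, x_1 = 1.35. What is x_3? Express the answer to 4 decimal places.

p(1.26) = -0.557969, p(1.35) = 0.207524
x_2 = 1.350000 − 0.207524·(1.350000 − 1.260000) / (0.207524 − (-0.557969)) = 1.350000 − (0.018677)/(0.765493) = 1.325601
p(1.325601) = -0.009844
x_3 = 1.325601 − (-0.009844)·(1.325601 − 1.350000) / (-0.009844 − 0.207524) = 1.325601 − (0.000240)/(-0.217369) = 1.326706

1.3267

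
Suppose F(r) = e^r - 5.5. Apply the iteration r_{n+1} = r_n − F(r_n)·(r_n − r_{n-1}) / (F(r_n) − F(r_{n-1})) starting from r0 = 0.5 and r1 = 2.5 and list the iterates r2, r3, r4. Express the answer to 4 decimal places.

1.2312, 1.5318, 1.7504

F(0.5) = -3.851279, F(2.5) = 6.682494
r2 = 2.500000 − 6.682494·(2.500000 − 0.500000) / (6.682494 − (-3.851279)) = 2.500000 − (13.364988)/(10.533773) = 1.231225
F(1.231225) = -2.074577
r3 = 1.231225 − (-2.074577)·(1.231225 − 2.500000) / (-2.074577 − 6.682494) = 1.231225 − (2.632172)/(-8.757071) = 1.531802
F(1.531802) = -0.873495
r4 = 1.531802 − (-0.873495)·(1.531802 − 1.231225) / (-0.873495 − (-2.074577)) = 1.531802 − (-0.262552)/(1.201082) = 1.750398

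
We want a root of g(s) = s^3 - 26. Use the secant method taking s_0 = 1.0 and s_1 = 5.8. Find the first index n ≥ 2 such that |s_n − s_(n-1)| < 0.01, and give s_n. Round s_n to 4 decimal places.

g(1.0) = -25.000000, g(5.8) = 169.112000
s_2 = 5.800000 − 169.112000·(4.800000)/(194.112000) = 1.618200;  |Δ| = 4.181800
g(1.618200) = -21.762630
s_3 = 1.618200 − (-21.762630)·(-4.181800)/(-190.874630) = 2.094989;  |Δ| = 0.476789
g(2.094989) = -16.805137
s_4 = 2.094989 − (-16.805137)·(0.476789)/(4.957493) = 3.711231;  |Δ| = 1.616242
g(3.711231) = 25.115666
s_5 = 3.711231 − 25.115666·(1.616242)/(41.920803) = 2.742905;  |Δ| = 0.968326
g(2.742905) = -5.363671
s_6 = 2.742905 − (-5.363671)·(-0.968326)/(-30.479336) = 2.913309;  |Δ| = 0.170403
g(2.913309) = -1.273679
s_7 = 2.913309 − (-1.273679)·(0.170403)/(4.089992) = 2.966375;  |Δ| = 0.053066
g(2.966375) = 0.102252
s_8 = 2.966375 − 0.102252·(0.053066)/(1.375931) = 2.962431;  |Δ| = 0.003944
|s_8 − s_7| = 0.003944 < 0.01

n = 8, s_n = 2.9624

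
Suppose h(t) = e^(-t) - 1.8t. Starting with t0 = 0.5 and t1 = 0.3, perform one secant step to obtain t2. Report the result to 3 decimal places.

h(0.5) = -0.29347, h(0.3) = 0.20082
t2 = 0.30000 − 0.20082·(0.30000 − 0.50000) / (0.20082 − (-0.29347)) = 0.30000 − (-0.04016)/(0.49429) = 0.38126

0.381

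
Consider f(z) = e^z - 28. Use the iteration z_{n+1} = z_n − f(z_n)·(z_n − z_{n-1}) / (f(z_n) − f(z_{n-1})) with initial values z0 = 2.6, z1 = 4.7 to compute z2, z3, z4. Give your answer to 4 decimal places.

f(2.6) = -14.536262, f(4.7) = 81.947172
z2 = 4.700000 − 81.947172·(4.700000 − 2.600000) / (81.947172 − (-14.536262)) = 4.700000 − (172.089062)/(96.483434) = 2.916387
f(2.916387) = -9.525573
z3 = 2.916387 − (-9.525573)·(2.916387 − 4.700000) / (-9.525573 − 81.947172) = 2.916387 − (16.989931)/(-91.472745) = 3.102125
f(3.102125) = -5.754826
z4 = 3.102125 − (-5.754826)·(3.102125 − 2.916387) / (-5.754826 − (-9.525573)) = 3.102125 − (-1.068888)/(3.770747) = 3.385594

2.9164, 3.1021, 3.3856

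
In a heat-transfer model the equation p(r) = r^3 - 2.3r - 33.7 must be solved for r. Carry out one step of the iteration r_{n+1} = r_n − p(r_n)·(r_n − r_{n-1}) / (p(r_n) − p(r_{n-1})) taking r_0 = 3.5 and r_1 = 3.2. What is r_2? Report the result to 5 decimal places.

3.46416

p(3.5) = 1.1250000, p(3.2) = -8.2920000
r_2 = 3.2000000 − (-8.2920000)·(3.2000000 − 3.5000000) / (-8.2920000 − 1.1250000) = 3.2000000 − (2.4876000)/(-9.4170000) = 3.4641606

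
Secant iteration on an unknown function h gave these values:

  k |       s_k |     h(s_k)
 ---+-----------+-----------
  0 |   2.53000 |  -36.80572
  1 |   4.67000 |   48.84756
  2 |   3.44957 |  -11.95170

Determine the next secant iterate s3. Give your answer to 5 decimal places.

s3 = 3.44957 − (-11.95170)·(3.44957 − 4.67000) / (-11.95170 − 48.84756)
   = 3.44957 − (14.5862132)/(-60.7992600) = 3.6894777

3.68948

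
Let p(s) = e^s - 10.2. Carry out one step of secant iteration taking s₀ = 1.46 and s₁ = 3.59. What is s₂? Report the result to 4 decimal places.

1.8532

p(1.46) = -5.894040, p(3.59) = 26.034076
s₂ = 3.590000 − 26.034076·(3.590000 − 1.460000) / (26.034076 − (-5.894040)) = 3.590000 − (55.452582)/(31.928116) = 1.853205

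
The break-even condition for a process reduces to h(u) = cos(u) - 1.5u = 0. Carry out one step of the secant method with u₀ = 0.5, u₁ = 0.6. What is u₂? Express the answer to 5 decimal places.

0.56308

h(0.5) = 0.1275826, h(0.6) = -0.0746644
u₂ = 0.6000000 − (-0.0746644)·(0.6000000 − 0.5000000) / (-0.0746644 − 0.1275826) = 0.6000000 − (-0.0074664)/(-0.2022469) = 0.5630826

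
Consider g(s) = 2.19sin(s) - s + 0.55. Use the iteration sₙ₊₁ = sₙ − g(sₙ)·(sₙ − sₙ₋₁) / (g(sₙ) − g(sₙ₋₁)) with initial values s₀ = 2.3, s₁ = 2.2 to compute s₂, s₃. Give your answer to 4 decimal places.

g(2.3) = -0.116906, g(2.2) = 0.120607
s₂ = 2.200000 − 0.120607·(2.200000 − 2.300000) / (0.120607 − (-0.116906)) = 2.200000 − (-0.012061)/(0.237513) = 2.250779
g(2.250779) = 0.002129
s₃ = 2.250779 − 0.002129·(2.250779 − 2.200000) / (0.002129 − 0.120607) = 2.250779 − (0.000108)/(-0.118479) = 2.251692

2.2508, 2.2517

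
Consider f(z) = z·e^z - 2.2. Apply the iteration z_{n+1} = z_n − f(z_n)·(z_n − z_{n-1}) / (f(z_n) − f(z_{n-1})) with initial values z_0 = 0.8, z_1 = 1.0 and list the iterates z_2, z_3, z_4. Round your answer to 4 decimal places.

0.8895, 0.8965, 0.8971

f(0.8) = -0.419567, f(1.0) = 0.518282
z_2 = 1.000000 − 0.518282·(1.000000 − 0.800000) / (0.518282 − (-0.419567)) = 1.000000 − (0.103656)/(0.937849) = 0.889474
f(0.889474) = -0.035153
z_3 = 0.889474 − (-0.035153)·(0.889474 − 1.000000) / (-0.035153 − 0.518282) = 0.889474 − (0.003885)/(-0.553435) = 0.896495
f(0.896495) = -0.002695
z_4 = 0.896495 − (-0.002695)·(0.896495 − 0.889474) / (-0.002695 − (-0.035153)) = 0.896495 − (-0.000019)/(0.032458) = 0.897078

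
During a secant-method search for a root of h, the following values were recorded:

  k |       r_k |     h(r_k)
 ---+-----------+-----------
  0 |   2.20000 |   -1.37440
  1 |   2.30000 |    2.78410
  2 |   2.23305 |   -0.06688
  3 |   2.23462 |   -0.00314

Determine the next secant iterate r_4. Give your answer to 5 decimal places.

2.23470

r_4 = 2.23462 − (-0.00314)·(2.23462 − 2.23305) / (-0.00314 − (-0.06688))
   = 2.23462 − (-0.0000049)/(0.0637400) = 2.2346973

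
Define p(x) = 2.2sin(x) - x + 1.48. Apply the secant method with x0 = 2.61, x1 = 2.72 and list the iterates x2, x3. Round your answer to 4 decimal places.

p(2.61) = -0.014805, p(2.72) = -0.339729
x2 = 2.720000 − (-0.339729)·(2.720000 − 2.610000) / (-0.339729 − (-0.014805)) = 2.720000 − (-0.037370)/(-0.324924) = 2.604988
p(2.604988) = -0.000302
x3 = 2.604988 − (-0.000302)·(2.604988 − 2.720000) / (-0.000302 − (-0.339729)) = 2.604988 − (0.000035)/(0.339427) = 2.604886

2.6050, 2.6049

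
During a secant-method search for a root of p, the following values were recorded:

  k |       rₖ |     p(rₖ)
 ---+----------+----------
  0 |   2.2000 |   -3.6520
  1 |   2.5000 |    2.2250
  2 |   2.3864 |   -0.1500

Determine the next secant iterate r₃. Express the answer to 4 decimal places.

2.3936

r₃ = 2.3864 − (-0.1500)·(2.3864 − 2.5000) / (-0.1500 − 2.2250)
   = 2.3864 − (0.017040)/(-2.375000) = 2.393575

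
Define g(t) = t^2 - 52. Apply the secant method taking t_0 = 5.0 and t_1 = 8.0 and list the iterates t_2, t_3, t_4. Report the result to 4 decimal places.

g(5.0) = -27.000000, g(8.0) = 12.000000
t_2 = 8.000000 − 12.000000·(8.000000 − 5.000000) / (12.000000 − (-27.000000)) = 8.000000 − (36.000000)/(39.000000) = 7.076923
g(7.076923) = -1.917160
t_3 = 7.076923 − (-1.917160)·(7.076923 − 8.000000) / (-1.917160 − 12.000000) = 7.076923 − (1.769686)/(-13.917160) = 7.204082
g(7.204082) = -0.101208
t_4 = 7.204082 − (-0.101208)·(7.204082 − 7.076923) / (-0.101208 − (-1.917160)) = 7.204082 − (-0.012869)/(1.815952) = 7.211169

7.0769, 7.2041, 7.2112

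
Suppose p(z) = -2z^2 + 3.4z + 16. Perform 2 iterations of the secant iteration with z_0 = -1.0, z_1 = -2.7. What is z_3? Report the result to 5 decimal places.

p(-1.0) = 10.6000000, p(-2.7) = -7.7600000
z_2 = -2.7000000 − (-7.7600000)·(-2.7000000 − (-1.0000000)) / (-7.7600000 − 10.6000000) = -2.7000000 − (13.1920000)/(-18.3600000) = -1.9814815
p(-1.9814815) = 1.4104252
z_3 = -1.9814815 − 1.4104252·(-1.9814815 − (-2.7000000)) / (1.4104252 − (-7.7600000)) = -1.9814815 − (1.0134167)/(9.1704252) = -2.0919907

-2.09199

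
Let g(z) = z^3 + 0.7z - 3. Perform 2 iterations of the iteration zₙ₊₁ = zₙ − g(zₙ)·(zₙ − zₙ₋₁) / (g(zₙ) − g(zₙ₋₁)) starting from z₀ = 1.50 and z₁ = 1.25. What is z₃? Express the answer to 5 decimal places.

g(1.50) = 1.4250000, g(1.25) = -0.1718750
z₂ = 1.2500000 − (-0.1718750)·(1.2500000 − 1.5000000) / (-0.1718750 − 1.4250000) = 1.2500000 − (0.0429688)/(-1.5968750) = 1.2769080
g(1.2769080) = -0.0241734
z₃ = 1.2769080 − (-0.0241734)·(1.2769080 − 1.2500000) / (-0.0241734 − (-0.1718750)) = 1.2769080 − (-0.0006505)/(0.1477016) = 1.2813119

1.28131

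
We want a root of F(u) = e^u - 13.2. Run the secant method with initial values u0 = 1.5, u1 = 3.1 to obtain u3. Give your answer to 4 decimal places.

F(1.5) = -8.718311, F(3.1) = 8.997951
u2 = 3.100000 − 8.997951·(3.100000 − 1.500000) / (8.997951 − (-8.718311)) = 3.100000 − (14.396722)/(17.716262) = 2.287372
F(2.287372) = -3.350975
u3 = 2.287372 − (-3.350975)·(2.287372 − 3.100000) / (-3.350975 − 8.997951) = 2.287372 − (2.723094)/(-12.348926) = 2.507885

2.5079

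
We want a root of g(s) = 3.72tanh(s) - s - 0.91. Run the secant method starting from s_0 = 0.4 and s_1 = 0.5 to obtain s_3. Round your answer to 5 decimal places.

g(0.4) = 0.1034101, g(0.5) = 0.3090758
s_2 = 0.5000000 − 0.3090758·(0.5000000 − 0.4000000) / (0.3090758 − 0.1034101) = 0.5000000 − (0.0309076)/(0.2056657) = 0.3497193
g(0.3497193) = -0.0093284
s_3 = 0.3497193 − (-0.0093284)·(0.3497193 − 0.5000000) / (-0.0093284 − 0.3090758) = 0.3497193 − (0.0014019)/(-0.3184042) = 0.3541221

0.35412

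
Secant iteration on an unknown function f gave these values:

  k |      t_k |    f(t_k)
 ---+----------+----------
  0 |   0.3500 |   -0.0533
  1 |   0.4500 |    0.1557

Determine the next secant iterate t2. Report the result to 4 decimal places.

0.3755

t2 = 0.4500 − 0.1557·(0.4500 − 0.3500) / (0.1557 − (-0.0533))
   = 0.4500 − (0.015570)/(0.209000) = 0.375502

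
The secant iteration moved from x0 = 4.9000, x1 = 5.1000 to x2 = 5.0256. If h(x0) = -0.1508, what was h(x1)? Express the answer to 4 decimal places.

The secant line through (4.9000, -0.1508) and (5.1000, h(x1)) crosses zero at x2 = 5.0256.
So (4.9000, -0.1508), (5.1000, h(x1)), (5.0256, 0) are collinear:
h(x1) = -0.1508 · (5.1000 − 5.0256) / (4.9000 − 5.0256) = -0.1508 · (0.074400)/(-0.125600) = 0.089327

0.0893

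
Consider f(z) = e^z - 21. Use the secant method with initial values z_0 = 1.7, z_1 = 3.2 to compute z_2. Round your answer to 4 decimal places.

f(1.7) = -15.526053, f(3.2) = 3.532530
z_2 = 3.200000 − 3.532530·(3.200000 − 1.700000) / (3.532530 − (-15.526053)) = 3.200000 − (5.298795)/(19.058583) = 2.921973

2.9220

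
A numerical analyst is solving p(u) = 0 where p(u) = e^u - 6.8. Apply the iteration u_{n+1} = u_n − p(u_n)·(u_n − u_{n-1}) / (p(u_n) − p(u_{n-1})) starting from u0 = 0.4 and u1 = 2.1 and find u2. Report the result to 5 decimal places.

1.75203

p(0.4) = -5.3081753, p(2.1) = 1.3661699
u2 = 2.1000000 − 1.3661699·(2.1000000 − 0.4000000) / (1.3661699 − (-5.3081753)) = 2.1000000 − (2.3224889)/(6.6743452) = 1.7520275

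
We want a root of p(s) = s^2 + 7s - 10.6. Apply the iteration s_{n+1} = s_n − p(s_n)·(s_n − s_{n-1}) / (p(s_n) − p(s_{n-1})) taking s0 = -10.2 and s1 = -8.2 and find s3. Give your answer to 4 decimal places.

-8.2803

p(-10.2) = 22.040000, p(-8.2) = -0.760000
s2 = -8.200000 − (-0.760000)·(-8.200000 − (-10.200000)) / (-0.760000 − 22.040000) = -8.200000 − (-1.520000)/(-22.800000) = -8.266667
p(-8.266667) = -0.128889
s3 = -8.266667 − (-0.128889)·(-8.266667 − (-8.200000)) / (-0.128889 − (-0.760000)) = -8.266667 − (0.008593)/(0.631111) = -8.280282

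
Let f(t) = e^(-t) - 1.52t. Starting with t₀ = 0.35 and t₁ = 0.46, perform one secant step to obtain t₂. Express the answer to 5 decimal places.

f(0.35) = 0.1726881, f(0.46) = -0.0679164
t₂ = 0.4600000 − (-0.0679164)·(0.4600000 − 0.3500000) / (-0.0679164 − 0.1726881) = 0.4600000 − (-0.0074708)/(-0.2406044) = 0.4289499

0.42895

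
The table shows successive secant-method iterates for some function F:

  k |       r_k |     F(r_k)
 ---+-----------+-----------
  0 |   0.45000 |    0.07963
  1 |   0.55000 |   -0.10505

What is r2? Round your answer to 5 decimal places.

r2 = 0.55000 − (-0.10505)·(0.55000 − 0.45000) / (-0.10505 − 0.07963)
   = 0.55000 − (-0.0105050)/(-0.1846800) = 0.4931178

0.49312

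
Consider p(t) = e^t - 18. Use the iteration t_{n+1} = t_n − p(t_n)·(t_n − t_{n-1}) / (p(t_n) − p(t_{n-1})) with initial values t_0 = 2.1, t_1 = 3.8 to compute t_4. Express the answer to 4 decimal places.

p(2.1) = -9.833830, p(3.8) = 26.701184
t_2 = 3.800000 − 26.701184·(3.800000 − 2.100000) / (26.701184 − (-9.833830)) = 3.800000 − (45.392014)/(36.535015) = 2.557575
p(2.557575) = -5.095513
t_3 = 2.557575 − (-5.095513)·(2.557575 − 3.800000) / (-5.095513 − 26.701184) = 2.557575 − (6.330793)/(-31.796698) = 2.756677
p(2.756677) = -2.252569
t_4 = 2.756677 − (-2.252569)·(2.756677 − 2.557575) / (-2.252569 − (-5.095513)) = 2.756677 − (-0.448491)/(2.842945) = 2.914433

2.9144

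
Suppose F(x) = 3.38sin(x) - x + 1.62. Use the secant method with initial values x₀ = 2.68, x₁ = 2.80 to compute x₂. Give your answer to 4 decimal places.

F(2.68) = 0.445366, F(2.80) = -0.047740
x₂ = 2.800000 − (-0.047740)·(2.800000 − 2.680000) / (-0.047740 − 0.445366) = 2.800000 − (-0.005729)/(-0.493106) = 2.788382

2.7884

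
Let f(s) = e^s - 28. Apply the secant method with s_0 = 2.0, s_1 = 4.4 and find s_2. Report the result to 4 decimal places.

2.6679

f(2.0) = -20.610944, f(4.4) = 53.450869
s_2 = 4.400000 − 53.450869·(4.400000 − 2.000000) / (53.450869 − (-20.610944)) = 4.400000 − (128.282085)/(74.061813) = 2.667905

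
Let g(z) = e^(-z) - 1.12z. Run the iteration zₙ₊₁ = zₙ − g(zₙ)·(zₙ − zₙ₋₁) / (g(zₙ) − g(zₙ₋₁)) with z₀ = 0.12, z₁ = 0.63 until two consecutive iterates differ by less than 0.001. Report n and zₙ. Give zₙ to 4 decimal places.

n = 4, zₙ = 0.5271

g(0.12) = 0.752520, g(0.63) = -0.173008
z₂ = 0.630000 − (-0.173008)·(0.510000)/(-0.925529) = 0.534666;  |Δ| = 0.095334
g(0.534666) = -0.012961
z₃ = 0.534666 − (-0.012961)·(-0.095334)/(0.160047) = 0.526946;  |Δ| = 0.007721
g(0.526946) = 0.000226
z₄ = 0.526946 − 0.000226·(-0.007721)/(0.013188) = 0.527078;  |Δ| = 0.000133
|z₄ − z₃| = 0.000133 < 0.001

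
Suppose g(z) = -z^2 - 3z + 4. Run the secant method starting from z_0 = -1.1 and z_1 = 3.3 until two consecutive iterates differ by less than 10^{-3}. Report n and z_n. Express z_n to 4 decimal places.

n = 7, z_n = 1.0000

g(-1.1) = 6.090000, g(3.3) = -16.790000
z_2 = 3.300000 − (-16.790000)·(4.400000)/(-22.880000) = 0.071154;  |Δ| = 3.228846
g(0.071154) = 3.781476
z_3 = 0.071154 − 3.781476·(-3.228846)/(20.571476) = 0.664685;  |Δ| = 0.593531
g(0.664685) = 1.564141
z_4 = 0.664685 − 1.564141·(0.593531)/(-2.217335) = 1.083370;  |Δ| = 0.418685
g(1.083370) = -0.423800
z_5 = 1.083370 − (-0.423800)·(0.418685)/(-1.987941) = 0.994112;  |Δ| = 0.089258
g(0.994112) = 0.029404
z_6 = 0.994112 − 0.029404·(-0.089258)/(0.453204) = 0.999903;  |Δ| = 0.005791
g(0.999903) = 0.000483
z_7 = 0.999903 − 0.000483·(0.005791)/(-0.028921) = 1.000000;  |Δ| = 0.000097
|z_7 − z_6| = 0.000097 < 10^{-3}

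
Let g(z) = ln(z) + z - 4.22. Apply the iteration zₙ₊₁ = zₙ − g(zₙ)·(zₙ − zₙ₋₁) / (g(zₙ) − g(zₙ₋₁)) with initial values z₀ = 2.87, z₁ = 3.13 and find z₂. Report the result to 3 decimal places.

g(2.87) = -0.29569, g(3.13) = 0.05103
z₂ = 3.13000 − 0.05103·(3.13000 − 2.87000) / (0.05103 − (-0.29569)) = 3.13000 − (0.01327)/(0.34672) = 3.09173

3.092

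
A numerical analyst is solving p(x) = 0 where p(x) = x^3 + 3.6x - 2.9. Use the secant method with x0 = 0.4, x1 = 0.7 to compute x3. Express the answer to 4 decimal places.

p(0.4) = -1.396000, p(0.7) = -0.037000
x2 = 0.700000 − (-0.037000)·(0.700000 − 0.400000) / (-0.037000 − (-1.396000)) = 0.700000 − (-0.011100)/(1.359000) = 0.708168
p(0.708168) = 0.004551
x3 = 0.708168 − 0.004551·(0.708168 − 0.700000) / (0.004551 − (-0.037000)) = 0.708168 − (0.000037)/(0.041551) = 0.707273

0.7073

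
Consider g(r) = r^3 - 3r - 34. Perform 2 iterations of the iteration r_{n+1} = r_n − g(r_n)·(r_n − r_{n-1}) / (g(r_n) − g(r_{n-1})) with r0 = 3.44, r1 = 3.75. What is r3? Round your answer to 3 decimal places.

g(3.44) = -3.61242, g(3.75) = 7.48438
r2 = 3.75000 − 7.48438·(3.75000 − 3.44000) / (7.48438 − (-3.61242)) = 3.75000 − (2.32016)/(11.09679) = 3.54092
g(3.54092) = -0.22642
r3 = 3.54092 − (-0.22642)·(3.54092 − 3.75000) / (-0.22642 − 7.48438) = 3.54092 − (0.04734)/(-7.71080) = 3.54706

3.547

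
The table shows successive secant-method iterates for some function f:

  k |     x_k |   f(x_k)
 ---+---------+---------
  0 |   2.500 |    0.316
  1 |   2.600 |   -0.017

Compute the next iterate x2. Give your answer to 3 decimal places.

x2 = 2.600 − (-0.017)·(2.600 − 2.500) / (-0.017 − 0.316)
   = 2.600 − (-0.00170)/(-0.33300) = 2.59489

2.595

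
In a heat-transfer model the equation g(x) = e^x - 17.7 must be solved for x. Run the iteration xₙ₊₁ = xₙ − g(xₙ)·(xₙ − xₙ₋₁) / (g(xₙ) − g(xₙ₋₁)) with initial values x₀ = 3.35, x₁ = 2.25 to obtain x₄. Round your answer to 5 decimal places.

2.86960

g(3.35) = 10.8027336, g(2.25) = -8.2122642
x₂ = 2.2500000 − (-8.2122642)·(2.2500000 − 3.3500000) / (-8.2122642 − 10.8027336) = 2.2500000 − (9.0334906)/(-19.0149978) = 2.7250719
g(2.7250719) = -2.4424895
x₃ = 2.7250719 − (-2.4424895)·(2.7250719 − 2.2500000) / (-2.4424895 − (-8.2122642)) = 2.7250719 − (-1.1603581)/(5.7697746) = 2.9261816
g(2.9261816) = 0.9562581
x₄ = 2.9261816 − 0.9562581·(2.9261816 − 2.7250719) / (0.9562581 − (-2.4424895)) = 2.9261816 − (0.1923129)/(3.3987477) = 2.8695982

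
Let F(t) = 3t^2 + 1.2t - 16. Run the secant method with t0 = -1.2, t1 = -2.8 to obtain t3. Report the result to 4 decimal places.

F(-1.2) = -13.120000, F(-2.8) = 4.160000
t2 = -2.800000 − 4.160000·(-2.800000 − (-1.200000)) / (4.160000 − (-13.120000)) = -2.800000 − (-6.656000)/(17.280000) = -2.414815
F(-2.414815) = -1.403786
t3 = -2.414815 − (-1.403786)·(-2.414815 − (-2.800000)) / (-1.403786 − 4.160000) = -2.414815 − (-0.540718)/(-5.563786) = -2.512000

-2.5120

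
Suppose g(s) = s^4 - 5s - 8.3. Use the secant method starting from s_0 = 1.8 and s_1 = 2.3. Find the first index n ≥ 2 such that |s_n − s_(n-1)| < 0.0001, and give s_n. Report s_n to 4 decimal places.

g(1.8) = -6.802400, g(2.3) = 8.184100
s_2 = 2.300000 − 8.184100·(0.500000)/(14.986500) = 2.026951;  |Δ| = 0.273049
g(2.026951) = -1.554736
s_3 = 2.026951 − (-1.554736)·(-0.273049)/(-9.738836) = 2.070541;  |Δ| = 0.043590
g(2.070541) = -0.273128
s_4 = 2.070541 − (-0.273128)·(0.043590)/(1.281608) = 2.079831;  |Δ| = 0.009290
g(2.079831) = 0.012497
s_5 = 2.079831 − 0.012497·(0.009290)/(0.285625) = 2.079424;  |Δ| = 0.000406
g(2.079424) = -0.000093
s_6 = 2.079424 − (-0.000093)·(-0.000406)/(-0.012591) = 2.079427;  |Δ| = 0.000003
|s_6 − s_5| = 0.000003 < 0.0001

n = 6, s_n = 2.0794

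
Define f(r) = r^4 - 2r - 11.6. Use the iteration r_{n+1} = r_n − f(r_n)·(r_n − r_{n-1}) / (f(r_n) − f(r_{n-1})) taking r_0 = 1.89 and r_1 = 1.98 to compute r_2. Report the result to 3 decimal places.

f(1.89) = -2.62010, f(1.98) = -0.19046
r_2 = 1.98000 − (-0.19046)·(1.98000 − 1.89000) / (-0.19046 − (-2.62010)) = 1.98000 − (-0.01714)/(2.42964) = 1.98706

1.987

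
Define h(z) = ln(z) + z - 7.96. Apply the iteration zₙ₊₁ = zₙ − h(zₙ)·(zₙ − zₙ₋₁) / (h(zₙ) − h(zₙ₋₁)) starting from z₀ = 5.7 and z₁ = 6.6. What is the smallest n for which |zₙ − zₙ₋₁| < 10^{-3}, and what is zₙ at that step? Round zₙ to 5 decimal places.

h(5.7) = -0.5195338, h(6.6) = 0.5270696
z₂ = 6.6000000 − 0.5270696·(0.9000000)/(1.0466035) = 6.1467599;  |Δ| = 0.4532401
h(6.1467599) = 0.0026850
z₃ = 6.1467599 − 0.0026850·(-0.4532401)/(-0.5243847) = 6.1444392;  |Δ| = 0.0023207
h(6.1444392) = -0.0000133
z₄ = 6.1444392 − (-0.0000133)·(-0.0023207)/(-0.0026983) = 6.1444507;  |Δ| = 0.0000115
|z₄ − z₃| = 0.0000115 < 10^{-3}

n = 4, zₙ = 6.14445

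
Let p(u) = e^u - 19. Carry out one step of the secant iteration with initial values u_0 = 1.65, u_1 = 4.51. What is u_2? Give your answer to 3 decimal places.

2.110

p(1.65) = -13.79302, p(4.51) = 71.92182
u_2 = 4.51000 − 71.92182·(4.51000 − 1.65000) / (71.92182 − (-13.79302)) = 4.51000 − (205.69640)/(85.71484) = 2.11022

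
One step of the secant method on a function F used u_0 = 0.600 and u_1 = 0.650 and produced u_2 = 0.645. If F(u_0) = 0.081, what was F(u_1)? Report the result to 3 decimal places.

-0.009

The secant line through (0.600, 0.081) and (0.650, F(u_1)) crosses zero at u_2 = 0.645.
So (0.600, 0.081), (0.650, F(u_1)), (0.645, 0) are collinear:
F(u_1) = 0.081 · (0.650 − 0.645) / (0.600 − 0.645) = 0.081 · (0.00500)/(-0.04500) = -0.00900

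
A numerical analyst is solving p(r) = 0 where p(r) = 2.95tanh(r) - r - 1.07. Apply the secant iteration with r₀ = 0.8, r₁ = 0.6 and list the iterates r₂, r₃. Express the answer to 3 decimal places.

p(0.8) = 0.08891, p(0.6) = -0.08570
r₂ = 0.60000 − (-0.08570)·(0.60000 − 0.80000) / (-0.08570 − 0.08891) = 0.60000 − (0.01714)/(-0.17461) = 0.69816
p(0.69816) = 0.01128
r₃ = 0.69816 − 0.01128·(0.69816 − 0.60000) / (0.01128 − (-0.08570)) = 0.69816 − (0.00111)/(0.09698) = 0.68675

0.698, 0.687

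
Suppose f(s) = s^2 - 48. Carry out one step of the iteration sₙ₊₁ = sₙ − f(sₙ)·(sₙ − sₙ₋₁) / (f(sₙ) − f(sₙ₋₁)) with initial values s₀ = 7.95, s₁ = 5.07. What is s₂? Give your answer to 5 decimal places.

6.78237

f(7.95) = 15.2025000, f(5.07) = -22.2951000
s₂ = 5.0700000 − (-22.2951000)·(5.0700000 − 7.9500000) / (-22.2951000 − 15.2025000) = 5.0700000 − (64.2098880)/(-37.4976000) = 6.7823733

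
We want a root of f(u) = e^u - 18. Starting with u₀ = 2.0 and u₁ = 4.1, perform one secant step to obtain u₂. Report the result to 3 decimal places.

2.421

f(2.0) = -10.61094, f(4.1) = 42.34029
u₂ = 4.10000 − 42.34029·(4.10000 − 2.00000) / (42.34029 − (-10.61094)) = 4.10000 − (88.91460)/(52.95123) = 2.42082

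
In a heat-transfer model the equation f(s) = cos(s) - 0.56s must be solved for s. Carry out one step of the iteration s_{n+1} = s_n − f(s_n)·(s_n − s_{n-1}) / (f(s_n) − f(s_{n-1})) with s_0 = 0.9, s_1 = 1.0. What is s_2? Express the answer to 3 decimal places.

0.986

f(0.9) = 0.11761, f(1.0) = -0.01970
s_2 = 1.00000 − (-0.01970)·(1.00000 − 0.90000) / (-0.01970 − 0.11761) = 1.00000 − (-0.00197)/(-0.13731) = 0.98565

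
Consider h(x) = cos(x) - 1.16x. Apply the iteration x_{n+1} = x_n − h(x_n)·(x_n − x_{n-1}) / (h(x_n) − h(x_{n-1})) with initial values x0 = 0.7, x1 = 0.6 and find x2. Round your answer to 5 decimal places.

0.67328

h(0.7) = -0.0471578, h(0.6) = 0.1293356
x2 = 0.6000000 − 0.1293356·(0.6000000 − 0.7000000) / (0.1293356 − (-0.0471578)) = 0.6000000 − (-0.0129336)/(0.1764934) = 0.6732807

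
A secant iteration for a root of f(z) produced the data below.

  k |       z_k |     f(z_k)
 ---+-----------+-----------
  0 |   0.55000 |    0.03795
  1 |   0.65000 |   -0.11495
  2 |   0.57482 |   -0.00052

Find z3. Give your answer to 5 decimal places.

z3 = 0.57482 − (-0.00052)·(0.57482 − 0.65000) / (-0.00052 − (-0.11495))
   = 0.57482 − (0.0000391)/(0.1144300) = 0.5744784

0.57448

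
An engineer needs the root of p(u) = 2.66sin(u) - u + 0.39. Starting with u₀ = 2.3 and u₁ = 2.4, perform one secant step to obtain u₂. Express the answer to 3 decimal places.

2.326

p(2.3) = 0.07358, p(2.4) = -0.21327
u₂ = 2.40000 − (-0.21327)·(2.40000 − 2.30000) / (-0.21327 − 0.07358) = 2.40000 − (-0.02133)/(-0.28684) = 2.32565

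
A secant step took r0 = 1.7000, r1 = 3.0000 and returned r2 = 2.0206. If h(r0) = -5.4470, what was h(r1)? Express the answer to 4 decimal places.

The secant line through (1.7000, -5.4470) and (3.0000, h(r1)) crosses zero at r2 = 2.0206.
So (1.7000, -5.4470), (3.0000, h(r1)), (2.0206, 0) are collinear:
h(r1) = -5.4470 · (3.0000 − 2.0206) / (1.7000 − 2.0206) = -5.4470 · (0.979400)/(-0.320600) = 16.640024

16.6400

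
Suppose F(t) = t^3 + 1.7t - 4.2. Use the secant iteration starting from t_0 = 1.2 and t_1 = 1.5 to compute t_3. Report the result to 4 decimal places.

1.2678

F(1.2) = -0.432000, F(1.5) = 1.725000
t_2 = 1.500000 − 1.725000·(1.500000 − 1.200000) / (1.725000 − (-0.432000)) = 1.500000 − (0.517500)/(2.157000) = 1.260083
F(1.260083) = -0.057085
t_3 = 1.260083 − (-0.057085)·(1.260083 − 1.500000) / (-0.057085 − 1.725000) = 1.260083 − (0.013696)/(-1.782085) = 1.267769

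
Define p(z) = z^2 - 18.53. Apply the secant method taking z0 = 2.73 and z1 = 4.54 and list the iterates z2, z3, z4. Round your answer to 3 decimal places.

4.254, 4.303, 4.305

p(2.73) = -11.07710, p(4.54) = 2.08160
z2 = 4.54000 − 2.08160·(4.54000 − 2.73000) / (2.08160 − (-11.07710)) = 4.54000 − (3.76770)/(13.15870) = 4.25367
p(4.25367) = -0.43627
z3 = 4.25367 − (-0.43627)·(4.25367 − 4.54000) / (-0.43627 − 2.08160) = 4.25367 − (0.12492)/(-2.51787) = 4.30328
p(4.30328) = -0.01174
z4 = 4.30328 − (-0.01174)·(4.30328 − 4.25367) / (-0.01174 − (-0.43627)) = 4.30328 − (-0.00058)/(0.42453) = 4.30466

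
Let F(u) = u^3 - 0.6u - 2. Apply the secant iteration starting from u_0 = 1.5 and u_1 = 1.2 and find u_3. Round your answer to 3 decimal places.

F(1.5) = 0.47500, F(1.2) = -0.99200
u_2 = 1.20000 − (-0.99200)·(1.20000 − 1.50000) / (-0.99200 − 0.47500) = 1.20000 − (0.29760)/(-1.46700) = 1.40286
F(1.40286) = -0.08085
u_3 = 1.40286 − (-0.08085)·(1.40286 − 1.20000) / (-0.08085 − (-0.99200)) = 1.40286 − (-0.01640)/(0.91115) = 1.42086

1.421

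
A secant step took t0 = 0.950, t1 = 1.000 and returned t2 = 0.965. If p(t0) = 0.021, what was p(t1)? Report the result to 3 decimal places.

The secant line through (0.950, 0.021) and (1.000, p(t1)) crosses zero at t2 = 0.965.
So (0.950, 0.021), (1.000, p(t1)), (0.965, 0) are collinear:
p(t1) = 0.021 · (1.000 − 0.965) / (0.950 − 0.965) = 0.021 · (0.03500)/(-0.01500) = -0.04900

-0.049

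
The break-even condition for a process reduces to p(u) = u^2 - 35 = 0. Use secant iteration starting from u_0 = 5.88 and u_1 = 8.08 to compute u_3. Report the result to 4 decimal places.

5.9152

p(5.88) = -0.425600, p(8.08) = 30.286400
u_2 = 8.080000 − 30.286400·(8.080000 − 5.880000) / (30.286400 − (-0.425600)) = 8.080000 − (66.630080)/(30.712000) = 5.910487
p(5.910487) = -0.066142
u_3 = 5.910487 − (-0.066142)·(5.910487 − 8.080000) / (-0.066142 − 30.286400) = 5.910487 − (0.143496)/(-30.352542) = 5.915215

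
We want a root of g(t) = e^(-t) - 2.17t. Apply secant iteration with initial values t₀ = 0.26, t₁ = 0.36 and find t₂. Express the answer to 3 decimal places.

g(0.26) = 0.20685, g(0.36) = -0.08352
t₂ = 0.36000 − (-0.08352)·(0.36000 − 0.26000) / (-0.08352 − 0.20685) = 0.36000 − (-0.00835)/(-0.29038) = 0.33124

0.331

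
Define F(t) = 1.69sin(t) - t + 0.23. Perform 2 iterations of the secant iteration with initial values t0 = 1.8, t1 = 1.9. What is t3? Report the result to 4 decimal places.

1.8531

F(1.8) = 0.075802, F(1.9) = -0.070753
t2 = 1.900000 − (-0.070753)·(1.900000 − 1.800000) / (-0.070753 − 0.075802) = 1.900000 − (-0.007075)/(-0.146555) = 1.851723
F(1.851723) = 0.002028
t3 = 1.851723 − 0.002028·(1.851723 − 1.900000) / (0.002028 − (-0.070753)) = 1.851723 − (-0.000098)/(0.072780) = 1.853068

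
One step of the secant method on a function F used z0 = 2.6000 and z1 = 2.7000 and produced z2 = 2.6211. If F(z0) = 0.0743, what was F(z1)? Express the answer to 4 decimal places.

The secant line through (2.6000, 0.0743) and (2.7000, F(z1)) crosses zero at z2 = 2.6211.
So (2.6000, 0.0743), (2.7000, F(z1)), (2.6211, 0) are collinear:
F(z1) = 0.0743 · (2.7000 − 2.6211) / (2.6000 − 2.6211) = 0.0743 · (0.078900)/(-0.021100) = -0.277833

-0.2778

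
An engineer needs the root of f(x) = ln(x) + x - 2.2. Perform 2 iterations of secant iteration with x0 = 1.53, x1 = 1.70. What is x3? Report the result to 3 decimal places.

f(1.53) = -0.24473, f(1.70) = 0.03063
x2 = 1.70000 − 0.03063·(1.70000 − 1.53000) / (0.03063 − (-0.24473)) = 1.70000 − (0.00521)/(0.27536) = 1.68109
f(1.68109) = 0.00053
x3 = 1.68109 − 0.00053·(1.68109 − 1.70000) / (0.00053 − 0.03063) = 1.68109 − (-0.00001)/(-0.03009) = 1.68076

1.681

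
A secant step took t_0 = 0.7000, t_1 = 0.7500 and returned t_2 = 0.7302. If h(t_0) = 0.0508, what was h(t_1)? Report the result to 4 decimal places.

The secant line through (0.7000, 0.0508) and (0.7500, h(t_1)) crosses zero at t_2 = 0.7302.
So (0.7000, 0.0508), (0.7500, h(t_1)), (0.7302, 0) are collinear:
h(t_1) = 0.0508 · (0.7500 − 0.7302) / (0.7000 − 0.7302) = 0.0508 · (0.019800)/(-0.030200) = -0.033306

-0.0333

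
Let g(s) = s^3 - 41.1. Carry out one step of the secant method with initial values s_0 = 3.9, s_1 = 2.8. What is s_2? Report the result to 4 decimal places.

g(3.9) = 18.219000, g(2.8) = -19.148000
s_2 = 2.800000 − (-19.148000)·(2.800000 − 3.900000) / (-19.148000 − 18.219000) = 2.800000 − (21.062800)/(-37.367000) = 3.363674

3.3637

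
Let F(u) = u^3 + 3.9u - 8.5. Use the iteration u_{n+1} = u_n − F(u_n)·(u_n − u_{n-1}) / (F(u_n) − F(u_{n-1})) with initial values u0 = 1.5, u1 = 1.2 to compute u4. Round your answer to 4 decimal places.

1.4299

F(1.5) = 0.725000, F(1.2) = -2.092000
u2 = 1.200000 − (-2.092000)·(1.200000 − 1.500000) / (-2.092000 − 0.725000) = 1.200000 − (0.627600)/(-2.817000) = 1.422790
F(1.422790) = -0.070919
u3 = 1.422790 − (-0.070919)·(1.422790 − 1.200000) / (-0.070919 − (-2.092000)) = 1.422790 − (-0.015800)/(2.021081) = 1.430608
F(1.430608) = 0.007307
u4 = 1.430608 − 0.007307·(1.430608 − 1.422790) / (0.007307 − (-0.070919)) = 1.430608 − (0.000057)/(0.078226) = 1.429878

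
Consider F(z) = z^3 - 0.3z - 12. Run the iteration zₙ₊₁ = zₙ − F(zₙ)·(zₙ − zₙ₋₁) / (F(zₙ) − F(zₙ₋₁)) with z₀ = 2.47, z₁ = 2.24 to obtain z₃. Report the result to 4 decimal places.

F(2.47) = 2.328223, F(2.24) = -1.432576
z₂ = 2.240000 − (-1.432576)·(2.240000 − 2.470000) / (-1.432576 − 2.328223) = 2.240000 − (0.329492)/(-3.760799) = 2.327612
F(2.327612) = -0.087794
z₃ = 2.327612 − (-0.087794)·(2.327612 − 2.240000) / (-0.087794 − (-1.432576)) = 2.327612 − (-0.007692)/(1.344782) = 2.333332

2.3333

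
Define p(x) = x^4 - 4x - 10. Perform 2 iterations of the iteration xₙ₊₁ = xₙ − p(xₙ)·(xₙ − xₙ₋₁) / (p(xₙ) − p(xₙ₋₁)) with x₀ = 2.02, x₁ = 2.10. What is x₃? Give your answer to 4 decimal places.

p(2.02) = -1.430336, p(2.10) = 1.048100
x₂ = 2.100000 − 1.048100·(2.100000 − 2.020000) / (1.048100 − (-1.430336)) = 2.100000 − (0.083848)/(2.478436) = 2.066169
p(2.066169) = -0.039852
x₃ = 2.066169 − (-0.039852)·(2.066169 − 2.100000) / (-0.039852 − 1.048100) = 2.066169 − (0.001348)/(-1.087952) = 2.067408

2.0674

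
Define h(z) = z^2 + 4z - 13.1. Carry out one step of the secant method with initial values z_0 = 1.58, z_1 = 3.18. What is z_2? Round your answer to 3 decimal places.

h(1.58) = -4.28360, h(3.18) = 9.73240
z_2 = 3.18000 − 9.73240·(3.18000 − 1.58000) / (9.73240 − (-4.28360)) = 3.18000 − (15.57184)/(14.01600) = 2.06900

2.069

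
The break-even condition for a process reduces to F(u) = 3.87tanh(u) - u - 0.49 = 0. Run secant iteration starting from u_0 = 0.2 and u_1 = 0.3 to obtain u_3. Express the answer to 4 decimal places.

F(0.2) = 0.073842, F(0.3) = 0.337380
u_2 = 0.300000 − 0.337380·(0.300000 − 0.200000) / (0.337380 − 0.073842) = 0.300000 − (0.033738)/(0.263537) = 0.171980
F(0.171980) = -0.002902
u_3 = 0.171980 − (-0.002902)·(0.171980 − 0.300000) / (-0.002902 − 0.337380) = 0.171980 − (0.000371)/(-0.340282) = 0.173072

0.1731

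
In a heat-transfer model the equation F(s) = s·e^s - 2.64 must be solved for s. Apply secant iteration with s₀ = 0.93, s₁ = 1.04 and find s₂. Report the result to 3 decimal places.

0.983

F(0.93) = -0.28291, F(1.04) = 0.30239
s₂ = 1.04000 − 0.30239·(1.04000 − 0.93000) / (0.30239 − (-0.28291)) = 1.04000 − (0.03326)/(0.58529) = 0.98317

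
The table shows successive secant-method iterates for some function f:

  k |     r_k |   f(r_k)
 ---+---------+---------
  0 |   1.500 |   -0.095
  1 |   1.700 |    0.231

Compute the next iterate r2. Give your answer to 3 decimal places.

r2 = 1.700 − 0.231·(1.700 − 1.500) / (0.231 − (-0.095))
   = 1.700 − (0.04620)/(0.32600) = 1.55828

1.558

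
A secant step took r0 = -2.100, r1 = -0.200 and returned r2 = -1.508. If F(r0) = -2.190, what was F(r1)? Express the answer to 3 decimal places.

The secant line through (-2.100, -2.190) and (-0.200, F(r1)) crosses zero at r2 = -1.508.
So (-2.100, -2.190), (-0.200, F(r1)), (-1.508, 0) are collinear:
F(r1) = -2.190 · (-0.200 − (-1.508)) / (-2.100 − (-1.508)) = -2.190 · (1.30800)/(-0.59200) = 4.83872

4.839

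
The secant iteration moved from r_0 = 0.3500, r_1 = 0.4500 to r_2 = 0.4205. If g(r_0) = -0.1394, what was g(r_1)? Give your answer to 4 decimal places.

0.0583

The secant line through (0.3500, -0.1394) and (0.4500, g(r_1)) crosses zero at r_2 = 0.4205.
So (0.3500, -0.1394), (0.4500, g(r_1)), (0.4205, 0) are collinear:
g(r_1) = -0.1394 · (0.4500 − 0.4205) / (0.3500 − 0.4205) = -0.1394 · (0.029500)/(-0.070500) = 0.058330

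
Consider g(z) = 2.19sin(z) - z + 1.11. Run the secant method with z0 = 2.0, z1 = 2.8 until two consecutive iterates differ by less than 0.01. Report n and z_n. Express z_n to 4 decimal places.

g(2.0) = 1.101361, g(2.8) = -0.956376
z2 = 2.800000 − (-0.956376)·(0.800000)/(-2.057737) = 2.428183;  |Δ| = 0.371817
g(2.428183) = 0.114986
z3 = 2.428183 − 0.114986·(-0.371817)/(1.071362) = 2.468089;  |Δ| = 0.039906
g(2.468089) = 0.007875
z4 = 2.468089 − 0.007875·(0.039906)/(-0.107111) = 2.471023;  |Δ| = 0.002934
|z4 − z3| = 0.002934 < 0.01

n = 4, z_n = 2.4710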